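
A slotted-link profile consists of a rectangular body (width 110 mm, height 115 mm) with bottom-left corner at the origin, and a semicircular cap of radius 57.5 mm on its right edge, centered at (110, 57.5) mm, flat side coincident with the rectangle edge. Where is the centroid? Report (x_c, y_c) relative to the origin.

rectangular body: A = 110 × 115 = 12650.00, centroid at (55.00, 57.50).
semicircular end: A = ½π·57.5² = 5193.45, centroid at (134.40, 57.50).
ΣA = 17843.45 mm², ΣAx_c = 1393768.57 mm³, ΣAy_c = 1025998.11 mm³.
x_c = 1393768.57/17843.45 = 78.11 mm; y_c = 1025998.11/17843.45 = 57.50 mm.

x_c = 78.11 mm, y_c = 57.50 mm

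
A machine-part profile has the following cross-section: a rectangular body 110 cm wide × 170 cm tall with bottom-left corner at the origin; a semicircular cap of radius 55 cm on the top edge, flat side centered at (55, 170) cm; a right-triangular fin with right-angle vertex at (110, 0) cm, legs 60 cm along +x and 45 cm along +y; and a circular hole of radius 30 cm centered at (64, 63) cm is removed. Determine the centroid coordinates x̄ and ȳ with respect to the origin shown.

x̄ = 58.45 cm, ȳ = 106.96 cm

rectangular body: A = 110 × 170 = 18700.00, centroid at (55.00, 85.00).
semicircular top: A = ½π·55² = 4751.66, centroid at (55.00, 193.34).
triangular fin: A = ½·60·45 = 1350.00, centroid at (130.00, 15.00).
hole: A = −π·30² = -2827.43, centroid at (64.00, 63.00).
ΣA = 21974.23 cm²
ΣAx̄ = (18700.00)(55.00) + (4751.66)(55.00) + (1350.00)(130.00) + (-2827.43)(64.00) = 1284385.50 cm³
ΣAȳ = (18700.00)(85.00) + (4751.66)(193.34) + (1350.00)(15.00) + (-2827.43)(63.00) = 2350320.37 cm³
x̄ = 1284385.50 / 21974.23 = 58.45 cm
ȳ = 2350320.37 / 21974.23 = 106.96 cm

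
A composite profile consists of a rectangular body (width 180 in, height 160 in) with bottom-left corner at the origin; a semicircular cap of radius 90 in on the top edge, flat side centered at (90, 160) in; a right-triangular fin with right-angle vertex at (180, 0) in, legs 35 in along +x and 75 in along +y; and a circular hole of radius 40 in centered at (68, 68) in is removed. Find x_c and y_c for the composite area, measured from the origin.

rectangular body: A = 180 × 160 = 28800.00, centroid at (90.00, 80.00).
semicircular top: A = ½π·90² = 12723.45, centroid at (90.00, 198.20).
triangular fin: A = ½·35·75 = 1312.50, centroid at (191.67, 25.00).
hole: A = −π·40² = -5026.55, centroid at (68.00, 68.00).
ΣA = 37809.40 in²
ΣAx_c = (28800.00)(90.00) + (12723.45)(90.00) + (1312.50)(191.67) + (-5026.55)(68.00) = 3646867.74 in³
ΣAy_c = (28800.00)(80.00) + (12723.45)(198.20) + (1312.50)(25.00) + (-5026.55)(68.00) = 4516759.26 in³
x_c = 3646867.74 / 37809.40 = 96.45 in
y_c = 4516759.26 / 37809.40 = 119.46 in

x_c = 96.45 in, y_c = 119.46 in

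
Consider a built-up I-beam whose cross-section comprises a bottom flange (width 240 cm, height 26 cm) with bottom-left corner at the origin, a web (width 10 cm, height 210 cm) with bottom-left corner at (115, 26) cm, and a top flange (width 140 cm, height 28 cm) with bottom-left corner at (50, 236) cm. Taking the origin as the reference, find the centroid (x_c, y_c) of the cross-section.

x_c = 120.00 cm, y_c = 108.99 cm

bottom flange: A = 240 × 26 = 6240.00, centroid at (120.00, 13.00).
web: A = 10 × 210 = 2100.00, centroid at (120.00, 131.00).
top flange: A = 140 × 28 = 3920.00, centroid at (120.00, 250.00).
ΣA = 12260.00 cm²
ΣAx_c = (6240.00)(120.00) + (2100.00)(120.00) + (3920.00)(120.00) = 1471200.00 cm³
ΣAy_c = (6240.00)(13.00) + (2100.00)(131.00) + (3920.00)(250.00) = 1336220.00 cm³
x_c = 1471200.00 / 12260.00 = 120.00 cm
y_c = 1336220.00 / 12260.00 = 108.99 cm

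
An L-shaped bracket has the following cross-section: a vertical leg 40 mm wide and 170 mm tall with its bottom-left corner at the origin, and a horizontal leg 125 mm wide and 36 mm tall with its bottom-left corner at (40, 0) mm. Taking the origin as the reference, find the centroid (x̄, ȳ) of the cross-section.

vertical leg: A = 40 × 170 = 6800.00, centroid at (20.00, 85.00).
horizontal leg: A = 125 × 36 = 4500.00, centroid at (102.50, 18.00).
ΣA = 11300.00 mm², ΣAx̄ = 597250.00 mm³, ΣAȳ = 659000.00 mm³.
x̄ = 597250.00/11300.00 = 52.85 mm; ȳ = 659000.00/11300.00 = 58.32 mm.

x̄ = 52.85 mm, ȳ = 58.32 mm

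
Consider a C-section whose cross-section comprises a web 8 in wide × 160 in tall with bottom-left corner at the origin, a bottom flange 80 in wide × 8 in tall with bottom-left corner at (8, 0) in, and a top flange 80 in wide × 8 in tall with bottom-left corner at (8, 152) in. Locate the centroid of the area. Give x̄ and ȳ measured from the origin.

Part | A | x̄ᵢ | ȳᵢ | A·x̄ᵢ | A·ȳᵢ
web | 1280.00 | 4.00 | 80.00 | 5120.00 | 102400.00
bottom flange | 640.00 | 48.00 | 4.00 | 30720.00 | 2560.00
top flange | 640.00 | 48.00 | 156.00 | 30720.00 | 99840.00
Σ | 2560.00 |  |  | 66560.00 | 204800.00
x̄ = 66560.00 / 2560.00 = 26.00 in
ȳ = 204800.00 / 2560.00 = 80.00 in

x̄ = 26.00 in, ȳ = 80.00 in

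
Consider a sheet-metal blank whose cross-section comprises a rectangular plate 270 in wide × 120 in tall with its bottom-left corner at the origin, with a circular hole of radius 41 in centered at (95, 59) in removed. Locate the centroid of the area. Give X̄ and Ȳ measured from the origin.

plate: A = 270 × 120 = 32400.00, centroid at (135.00, 60.00).
hole: A = −π·41² = -5281.02, centroid at (95.00, 59.00).
ΣA = 27118.98 in², ΣAX̄ = 3872303.36 in³, ΣAȲ = 1632419.98 in³.
X̄ = 3872303.36/27118.98 = 142.79 in; Ȳ = 1632419.98/27118.98 = 60.19 in.

X̄ = 142.79 in, Ȳ = 60.19 in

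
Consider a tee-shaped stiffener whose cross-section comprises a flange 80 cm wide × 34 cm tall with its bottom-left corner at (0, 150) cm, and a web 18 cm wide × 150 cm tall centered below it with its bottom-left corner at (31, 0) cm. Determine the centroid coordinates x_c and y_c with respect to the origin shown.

Part | A | x̄ᵢ | ȳᵢ | A·x̄ᵢ | A·ȳᵢ
web | 2700.00 | 40.00 | 75.00 | 108000.00 | 202500.00
flange | 2720.00 | 40.00 | 167.00 | 108800.00 | 454240.00
Σ | 5420.00 |  |  | 216800.00 | 656740.00
x_c = 216800.00 / 5420.00 = 40.00 cm
y_c = 656740.00 / 5420.00 = 121.17 cm

x_c = 40.00 cm, y_c = 121.17 cm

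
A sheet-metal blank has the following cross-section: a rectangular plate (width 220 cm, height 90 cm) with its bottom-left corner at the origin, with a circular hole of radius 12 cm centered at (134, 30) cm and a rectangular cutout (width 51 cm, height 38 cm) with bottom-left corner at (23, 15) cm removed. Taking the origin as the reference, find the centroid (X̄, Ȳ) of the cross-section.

Part | A | x̄ᵢ | ȳᵢ | A·x̄ᵢ | A·ȳᵢ
plate | 19800.00 | 110.00 | 45.00 | 2178000.00 | 891000.00
hole 1 | -452.39 | 134.00 | 30.00 | -60620.17 | -13571.68
hole 2 | -1938.00 | 48.50 | 34.00 | -93993.00 | -65892.00
Σ | 17409.61 |  |  | 2023386.83 | 811536.32
X̄ = 2023386.83 / 17409.61 = 116.22 cm
Ȳ = 811536.32 / 17409.61 = 46.61 cm

X̄ = 116.22 cm, Ȳ = 46.61 cm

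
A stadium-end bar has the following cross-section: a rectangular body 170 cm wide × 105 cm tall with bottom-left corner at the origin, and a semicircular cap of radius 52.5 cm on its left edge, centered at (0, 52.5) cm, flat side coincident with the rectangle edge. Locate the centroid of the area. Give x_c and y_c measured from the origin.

x_c = 64.06 cm, y_c = 52.50 cm

rectangular body: A = 170 × 105 = 17850.00, centroid at (85.00, 52.50).
semicircular end: A = ½π·52.5² = 4329.51, centroid at (-22.28, 52.50).
ΣA = 22179.51 cm², ΣAx_c = 1420781.25 cm³, ΣAy_c = 1164424.14 cm³.
x_c = 1420781.25/22179.51 = 64.06 cm; y_c = 1164424.14/22179.51 = 52.50 cm.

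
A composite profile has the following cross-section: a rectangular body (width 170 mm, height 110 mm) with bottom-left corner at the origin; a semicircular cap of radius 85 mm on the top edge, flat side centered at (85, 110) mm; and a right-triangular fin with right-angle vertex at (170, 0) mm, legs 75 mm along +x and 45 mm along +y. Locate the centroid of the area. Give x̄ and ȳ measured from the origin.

x̄ = 90.85 mm, ȳ = 85.44 mm

rectangular body: A = 170 × 110 = 18700.00, centroid at (85.00, 55.00).
semicircular top: A = ½π·85² = 11349.00, centroid at (85.00, 146.08).
triangular fin: A = ½·75·45 = 1687.50, centroid at (195.00, 15.00).
ΣA = 31736.50 mm², ΣAx̄ = 2883227.79 mm³, ΣAȳ = 2711619.55 mm³.
x̄ = 2883227.79/31736.50 = 90.85 mm; ȳ = 2711619.55/31736.50 = 85.44 mm.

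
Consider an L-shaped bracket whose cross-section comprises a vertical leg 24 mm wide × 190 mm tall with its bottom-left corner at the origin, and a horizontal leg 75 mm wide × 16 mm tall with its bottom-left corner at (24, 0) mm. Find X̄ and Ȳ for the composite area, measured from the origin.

X̄ = 22.31 mm, Ȳ = 76.88 mm

vertical leg: A = 24 × 190 = 4560.00, centroid at (12.00, 95.00).
horizontal leg: A = 75 × 16 = 1200.00, centroid at (61.50, 8.00).
ΣA = 5760.00 mm²
ΣAX̄ = (4560.00)(12.00) + (1200.00)(61.50) = 128520.00 mm³
ΣAȲ = (4560.00)(95.00) + (1200.00)(8.00) = 442800.00 mm³
X̄ = 128520.00 / 5760.00 = 22.31 mm
Ȳ = 442800.00 / 5760.00 = 76.88 mm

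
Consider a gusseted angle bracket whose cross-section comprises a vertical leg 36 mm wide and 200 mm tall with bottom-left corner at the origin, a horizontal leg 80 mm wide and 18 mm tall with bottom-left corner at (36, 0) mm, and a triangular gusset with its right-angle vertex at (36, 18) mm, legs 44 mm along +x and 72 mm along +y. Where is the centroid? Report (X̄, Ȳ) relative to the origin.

vertical leg: A = 36 × 200 = 7200.00, centroid at (18.00, 100.00).
horizontal leg: A = 80 × 18 = 1440.00, centroid at (76.00, 9.00).
gusset: A = ½·44·72 = 1584.00, centroid at (50.67, 42.00).
ΣA = 10224.00 mm², ΣAX̄ = 319296.00 mm³, ΣAȲ = 799488.00 mm³.
X̄ = 319296.00/10224.00 = 31.23 mm; Ȳ = 799488.00/10224.00 = 78.20 mm.

X̄ = 31.23 mm, Ȳ = 78.20 mm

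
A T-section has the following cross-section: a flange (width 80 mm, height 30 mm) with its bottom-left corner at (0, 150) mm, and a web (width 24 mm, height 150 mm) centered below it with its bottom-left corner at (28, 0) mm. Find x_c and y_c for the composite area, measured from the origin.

web: A = 24 × 150 = 3600.00, centroid at (40.00, 75.00).
flange: A = 80 × 30 = 2400.00, centroid at (40.00, 165.00).
ΣA = 6000.00 mm², ΣAx_c = 240000.00 mm³, ΣAy_c = 666000.00 mm³.
x_c = 240000.00/6000.00 = 40.00 mm; y_c = 666000.00/6000.00 = 111.00 mm.

x_c = 40.00 mm, y_c = 111.00 mm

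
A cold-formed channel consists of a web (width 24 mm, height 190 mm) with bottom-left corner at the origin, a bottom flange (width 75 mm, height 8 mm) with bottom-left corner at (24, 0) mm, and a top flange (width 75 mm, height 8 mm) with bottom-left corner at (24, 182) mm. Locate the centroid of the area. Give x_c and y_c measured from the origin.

Part | A | x̄ᵢ | ȳᵢ | A·x̄ᵢ | A·ȳᵢ
web | 4560.00 | 12.00 | 95.00 | 54720.00 | 433200.00
bottom flange | 600.00 | 61.50 | 4.00 | 36900.00 | 2400.00
top flange | 600.00 | 61.50 | 186.00 | 36900.00 | 111600.00
Σ | 5760.00 |  |  | 128520.00 | 547200.00
x_c = 128520.00 / 5760.00 = 22.31 mm
y_c = 547200.00 / 5760.00 = 95.00 mm

x_c = 22.31 mm, y_c = 95.00 mm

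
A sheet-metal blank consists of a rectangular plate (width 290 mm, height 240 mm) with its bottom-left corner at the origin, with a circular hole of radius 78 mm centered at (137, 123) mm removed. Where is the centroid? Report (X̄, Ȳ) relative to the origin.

X̄ = 148.03 mm, Ȳ = 118.86 mm

Part | A | x̄ᵢ | ȳᵢ | A·x̄ᵢ | A·ȳᵢ
plate | 69600.00 | 145.00 | 120.00 | 10092000.00 | 8352000.00
hole | -19113.45 | 137.00 | 123.00 | -2618542.61 | -2350954.31
Σ | 50486.55 |  |  | 7473457.39 | 6001045.69
X̄ = 7473457.39 / 50486.55 = 148.03 mm
Ȳ = 6001045.69 / 50486.55 = 118.86 mm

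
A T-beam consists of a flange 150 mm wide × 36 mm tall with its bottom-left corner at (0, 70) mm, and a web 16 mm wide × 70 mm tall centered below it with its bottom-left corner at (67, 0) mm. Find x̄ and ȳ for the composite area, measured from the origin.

x̄ = 75.00 mm, ȳ = 78.90 mm

web: A = 16 × 70 = 1120.00, centroid at (75.00, 35.00).
flange: A = 150 × 36 = 5400.00, centroid at (75.00, 88.00).
ΣA = 6520.00 mm²
ΣAx̄ = (1120.00)(75.00) + (5400.00)(75.00) = 489000.00 mm³
ΣAȳ = (1120.00)(35.00) + (5400.00)(88.00) = 514400.00 mm³
x̄ = 489000.00 / 6520.00 = 75.00 mm
ȳ = 514400.00 / 6520.00 = 78.90 mm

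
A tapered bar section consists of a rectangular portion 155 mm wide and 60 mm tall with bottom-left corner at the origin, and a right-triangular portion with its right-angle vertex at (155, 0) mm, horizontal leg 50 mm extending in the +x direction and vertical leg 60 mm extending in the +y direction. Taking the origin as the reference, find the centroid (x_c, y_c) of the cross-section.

rectangular portion: A = 155 × 60 = 9300.00, centroid at (77.50, 30.00).
triangular portion: A = ½·50·60 = 1500.00, centroid at (171.67, 20.00).
ΣA = 10800.00 mm²
ΣAx_c = (9300.00)(77.50) + (1500.00)(171.67) = 978250.00 mm³
ΣAy_c = (9300.00)(30.00) + (1500.00)(20.00) = 309000.00 mm³
x_c = 978250.00 / 10800.00 = 90.58 mm
y_c = 309000.00 / 10800.00 = 28.61 mm

x_c = 90.58 mm, y_c = 28.61 mm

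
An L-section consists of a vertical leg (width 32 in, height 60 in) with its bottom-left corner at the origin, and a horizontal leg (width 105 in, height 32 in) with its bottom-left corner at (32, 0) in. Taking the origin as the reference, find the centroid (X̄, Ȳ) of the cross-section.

X̄ = 59.59 in, Ȳ = 21.09 in

vertical leg: A = 32 × 60 = 1920.00, centroid at (16.00, 30.00).
horizontal leg: A = 105 × 32 = 3360.00, centroid at (84.50, 16.00).
ΣA = 5280.00 in², ΣAX̄ = 314640.00 in³, ΣAȲ = 111360.00 in³.
X̄ = 314640.00/5280.00 = 59.59 in; Ȳ = 111360.00/5280.00 = 21.09 in.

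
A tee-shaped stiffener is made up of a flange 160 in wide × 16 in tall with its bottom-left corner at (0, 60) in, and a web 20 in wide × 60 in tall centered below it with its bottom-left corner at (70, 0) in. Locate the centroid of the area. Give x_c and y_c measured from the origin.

Part | A | x̄ᵢ | ȳᵢ | A·x̄ᵢ | A·ȳᵢ
web | 1200.00 | 80.00 | 30.00 | 96000.00 | 36000.00
flange | 2560.00 | 80.00 | 68.00 | 204800.00 | 174080.00
Σ | 3760.00 |  |  | 300800.00 | 210080.00
x_c = 300800.00 / 3760.00 = 80.00 in
y_c = 210080.00 / 3760.00 = 55.87 in

x_c = 80.00 in, y_c = 55.87 in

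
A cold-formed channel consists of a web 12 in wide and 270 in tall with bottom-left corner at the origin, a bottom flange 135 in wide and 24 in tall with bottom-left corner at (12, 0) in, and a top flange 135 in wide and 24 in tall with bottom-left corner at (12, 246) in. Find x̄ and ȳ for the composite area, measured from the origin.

Part | A | x̄ᵢ | ȳᵢ | A·x̄ᵢ | A·ȳᵢ
web | 3240.00 | 6.00 | 135.00 | 19440.00 | 437400.00
bottom flange | 3240.00 | 79.50 | 12.00 | 257580.00 | 38880.00
top flange | 3240.00 | 79.50 | 258.00 | 257580.00 | 835920.00
Σ | 9720.00 |  |  | 534600.00 | 1312200.00
x̄ = 534600.00 / 9720.00 = 55.00 in
ȳ = 1312200.00 / 9720.00 = 135.00 in

x̄ = 55.00 in, ȳ = 135.00 in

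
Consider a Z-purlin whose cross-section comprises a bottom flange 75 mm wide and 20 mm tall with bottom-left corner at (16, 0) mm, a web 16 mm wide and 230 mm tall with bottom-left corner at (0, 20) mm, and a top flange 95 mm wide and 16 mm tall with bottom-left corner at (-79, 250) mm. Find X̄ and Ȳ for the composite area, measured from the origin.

X̄ = 9.23 mm, Ȳ = 134.92 mm

Part | A | x̄ᵢ | ȳᵢ | A·x̄ᵢ | A·ȳᵢ
bottom flange | 1500.00 | 53.50 | 10.00 | 80250.00 | 15000.00
web | 3680.00 | 8.00 | 135.00 | 29440.00 | 496800.00
top flange | 1520.00 | -31.50 | 258.00 | -47880.00 | 392160.00
Σ | 6700.00 |  |  | 61810.00 | 903960.00
X̄ = 61810.00 / 6700.00 = 9.23 mm
Ȳ = 903960.00 / 6700.00 = 134.92 mm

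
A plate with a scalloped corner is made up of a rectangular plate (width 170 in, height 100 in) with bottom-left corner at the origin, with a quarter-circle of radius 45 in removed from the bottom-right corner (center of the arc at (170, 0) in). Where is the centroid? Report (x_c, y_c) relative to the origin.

plate: A = 170 × 100 = 17000.00, centroid at (85.00, 50.00).
removed quarter-circle: A = −¼π·45² = -1590.43, centroid at (150.90, 19.10).
ΣA = 15409.57 in²
ΣAx_c = (17000.00)(85.00) + (-1590.43)(150.90) = 1205001.68 in³
ΣAy_c = (17000.00)(50.00) + (-1590.43)(19.10) = 819625.00 in³
x_c = 1205001.68 / 15409.57 = 78.20 in
y_c = 819625.00 / 15409.57 = 53.19 in

x_c = 78.20 in, y_c = 53.19 in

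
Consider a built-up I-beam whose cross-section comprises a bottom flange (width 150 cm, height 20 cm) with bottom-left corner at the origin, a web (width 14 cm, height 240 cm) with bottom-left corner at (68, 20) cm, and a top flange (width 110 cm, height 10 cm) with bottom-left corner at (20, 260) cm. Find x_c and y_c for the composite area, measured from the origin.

bottom flange: A = 150 × 20 = 3000.00, centroid at (75.00, 10.00).
web: A = 14 × 240 = 3360.00, centroid at (75.00, 140.00).
top flange: A = 110 × 10 = 1100.00, centroid at (75.00, 265.00).
ΣA = 7460.00 cm², ΣAx_c = 559500.00 cm³, ΣAy_c = 791900.00 cm³.
x_c = 559500.00/7460.00 = 75.00 cm; y_c = 791900.00/7460.00 = 106.15 cm.

x_c = 75.00 cm, y_c = 106.15 cm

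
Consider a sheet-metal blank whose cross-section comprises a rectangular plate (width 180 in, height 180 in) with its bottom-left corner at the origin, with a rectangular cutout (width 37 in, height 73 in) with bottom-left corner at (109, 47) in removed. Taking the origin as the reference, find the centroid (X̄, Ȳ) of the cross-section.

X̄ = 86.59 in, Ȳ = 90.59 in

plate: A = 180 × 180 = 32400.00, centroid at (90.00, 90.00).
hole: A = −(37 × 73) = -2701.00, centroid at (127.50, 83.50).
ΣA = 29699.00 in²
ΣAX̄ = (32400.00)(90.00) + (-2701.00)(127.50) = 2571622.50 in³
ΣAȲ = (32400.00)(90.00) + (-2701.00)(83.50) = 2690466.50 in³
X̄ = 2571622.50 / 29699.00 = 86.59 in
Ȳ = 2690466.50 / 29699.00 = 90.59 in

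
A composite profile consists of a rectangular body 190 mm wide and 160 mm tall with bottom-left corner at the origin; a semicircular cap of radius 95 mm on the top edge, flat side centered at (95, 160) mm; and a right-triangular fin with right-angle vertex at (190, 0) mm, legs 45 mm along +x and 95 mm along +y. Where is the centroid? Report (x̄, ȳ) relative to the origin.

x̄ = 100.03 mm, ȳ = 114.30 mm

Part | A | x̄ᵢ | ȳᵢ | A·x̄ᵢ | A·ȳᵢ
rectangular body | 30400.00 | 95.00 | 80.00 | 2888000.00 | 2432000.00
semicircular top | 14176.44 | 95.00 | 200.32 | 1346761.50 | 2839813.23
triangular fin | 2137.50 | 205.00 | 31.67 | 438187.50 | 67687.50
Σ | 46713.94 |  |  | 4672949.00 | 5339500.73
x̄ = 4672949.00 / 46713.94 = 100.03 mm
ȳ = 5339500.73 / 46713.94 = 114.30 mm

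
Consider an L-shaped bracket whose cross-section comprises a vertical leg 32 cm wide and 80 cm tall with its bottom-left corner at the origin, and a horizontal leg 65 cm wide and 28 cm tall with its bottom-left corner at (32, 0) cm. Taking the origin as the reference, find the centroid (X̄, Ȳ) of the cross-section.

Part | A | x̄ᵢ | ȳᵢ | A·x̄ᵢ | A·ȳᵢ
vertical leg | 2560.00 | 16.00 | 40.00 | 40960.00 | 102400.00
horizontal leg | 1820.00 | 64.50 | 14.00 | 117390.00 | 25480.00
Σ | 4380.00 |  |  | 158350.00 | 127880.00
X̄ = 158350.00 / 4380.00 = 36.15 cm
Ȳ = 127880.00 / 4380.00 = 29.20 cm

X̄ = 36.15 cm, Ȳ = 29.20 cm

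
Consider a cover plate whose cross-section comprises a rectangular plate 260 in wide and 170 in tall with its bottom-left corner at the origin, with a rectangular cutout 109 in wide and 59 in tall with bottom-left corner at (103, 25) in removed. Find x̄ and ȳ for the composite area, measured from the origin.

Part | A | x̄ᵢ | ȳᵢ | A·x̄ᵢ | A·ȳᵢ
plate | 44200.00 | 130.00 | 85.00 | 5746000.00 | 3757000.00
hole | -6431.00 | 157.50 | 54.50 | -1012882.50 | -350489.50
Σ | 37769.00 |  |  | 4733117.50 | 3406510.50
x̄ = 4733117.50 / 37769.00 = 125.32 in
ȳ = 3406510.50 / 37769.00 = 90.19 in

x̄ = 125.32 in, ȳ = 90.19 in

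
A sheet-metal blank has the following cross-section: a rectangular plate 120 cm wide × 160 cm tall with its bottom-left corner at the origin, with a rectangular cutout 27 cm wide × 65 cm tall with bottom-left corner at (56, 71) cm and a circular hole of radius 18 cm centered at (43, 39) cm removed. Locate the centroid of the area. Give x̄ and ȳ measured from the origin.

Part | A | x̄ᵢ | ȳᵢ | A·x̄ᵢ | A·ȳᵢ
plate | 19200.00 | 60.00 | 80.00 | 1152000.00 | 1536000.00
hole 1 | -1755.00 | 69.50 | 103.50 | -121972.50 | -181642.50
hole 2 | -1017.88 | 43.00 | 39.00 | -43768.67 | -39697.16
Σ | 16427.12 |  |  | 986258.83 | 1314660.34
x̄ = 986258.83 / 16427.12 = 60.04 cm
ȳ = 1314660.34 / 16427.12 = 80.03 cm

x̄ = 60.04 cm, ȳ = 80.03 cm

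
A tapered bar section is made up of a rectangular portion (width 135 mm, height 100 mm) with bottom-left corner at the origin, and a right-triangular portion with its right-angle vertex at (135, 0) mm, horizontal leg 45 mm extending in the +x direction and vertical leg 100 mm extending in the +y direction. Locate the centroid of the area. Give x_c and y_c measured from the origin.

x_c = 79.29 mm, y_c = 47.62 mm

Part | A | x̄ᵢ | ȳᵢ | A·x̄ᵢ | A·ȳᵢ
rectangular portion | 13500.00 | 67.50 | 50.00 | 911250.00 | 675000.00
triangular portion | 2250.00 | 150.00 | 33.33 | 337500.00 | 75000.00
Σ | 15750.00 |  |  | 1248750.00 | 750000.00
x_c = 1248750.00 / 15750.00 = 79.29 mm
y_c = 750000.00 / 15750.00 = 47.62 mm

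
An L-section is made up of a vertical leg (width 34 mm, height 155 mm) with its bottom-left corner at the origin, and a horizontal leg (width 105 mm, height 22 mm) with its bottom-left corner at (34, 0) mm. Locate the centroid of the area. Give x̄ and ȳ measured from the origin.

vertical leg: A = 34 × 155 = 5270.00, centroid at (17.00, 77.50).
horizontal leg: A = 105 × 22 = 2310.00, centroid at (86.50, 11.00).
ΣA = 7580.00 mm²
ΣAx̄ = (5270.00)(17.00) + (2310.00)(86.50) = 289405.00 mm³
ΣAȳ = (5270.00)(77.50) + (2310.00)(11.00) = 433835.00 mm³
x̄ = 289405.00 / 7580.00 = 38.18 mm
ȳ = 433835.00 / 7580.00 = 57.23 mm

x̄ = 38.18 mm, ȳ = 57.23 mm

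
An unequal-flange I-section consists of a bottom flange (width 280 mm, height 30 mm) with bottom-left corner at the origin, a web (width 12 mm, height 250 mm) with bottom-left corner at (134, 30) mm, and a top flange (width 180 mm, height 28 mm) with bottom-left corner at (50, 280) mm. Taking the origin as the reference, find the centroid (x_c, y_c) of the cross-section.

bottom flange: A = 280 × 30 = 8400.00, centroid at (140.00, 15.00).
web: A = 12 × 250 = 3000.00, centroid at (140.00, 155.00).
top flange: A = 180 × 28 = 5040.00, centroid at (140.00, 294.00).
ΣA = 16440.00 mm², ΣAx_c = 2301600.00 mm³, ΣAy_c = 2072760.00 mm³.
x_c = 2301600.00/16440.00 = 140.00 mm; y_c = 2072760.00/16440.00 = 126.08 mm.

x_c = 140.00 mm, y_c = 126.08 mm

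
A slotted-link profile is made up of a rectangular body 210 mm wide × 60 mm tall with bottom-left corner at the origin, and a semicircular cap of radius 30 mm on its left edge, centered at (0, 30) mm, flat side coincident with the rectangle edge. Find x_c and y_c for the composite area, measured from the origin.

Part | A | x̄ᵢ | ȳᵢ | A·x̄ᵢ | A·ȳᵢ
rectangular body | 12600.00 | 105.00 | 30.00 | 1323000.00 | 378000.00
semicircular end | 1413.72 | -12.73 | 30.00 | -18000.00 | 42411.50
Σ | 14013.72 |  |  | 1305000.00 | 420411.50
x_c = 1305000.00 / 14013.72 = 93.12 mm
y_c = 420411.50 / 14013.72 = 30.00 mm

x_c = 93.12 mm, y_c = 30.00 mm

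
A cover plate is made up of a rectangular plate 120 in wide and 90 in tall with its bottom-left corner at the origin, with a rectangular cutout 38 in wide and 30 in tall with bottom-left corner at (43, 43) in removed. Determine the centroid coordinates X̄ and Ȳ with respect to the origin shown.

Part | A | x̄ᵢ | ȳᵢ | A·x̄ᵢ | A·ȳᵢ
plate | 10800.00 | 60.00 | 45.00 | 648000.00 | 486000.00
hole | -1140.00 | 62.00 | 58.00 | -70680.00 | -66120.00
Σ | 9660.00 |  |  | 577320.00 | 419880.00
X̄ = 577320.00 / 9660.00 = 59.76 in
Ȳ = 419880.00 / 9660.00 = 43.47 in

X̄ = 59.76 in, Ȳ = 43.47 in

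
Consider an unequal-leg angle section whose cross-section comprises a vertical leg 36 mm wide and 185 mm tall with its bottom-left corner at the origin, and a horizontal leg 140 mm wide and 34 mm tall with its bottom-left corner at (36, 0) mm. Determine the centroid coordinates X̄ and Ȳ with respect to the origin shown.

X̄ = 54.68 mm, Ȳ = 61.03 mm

vertical leg: A = 36 × 185 = 6660.00, centroid at (18.00, 92.50).
horizontal leg: A = 140 × 34 = 4760.00, centroid at (106.00, 17.00).
ΣA = 11420.00 mm², ΣAX̄ = 624440.00 mm³, ΣAȲ = 696970.00 mm³.
X̄ = 624440.00/11420.00 = 54.68 mm; Ȳ = 696970.00/11420.00 = 61.03 mm.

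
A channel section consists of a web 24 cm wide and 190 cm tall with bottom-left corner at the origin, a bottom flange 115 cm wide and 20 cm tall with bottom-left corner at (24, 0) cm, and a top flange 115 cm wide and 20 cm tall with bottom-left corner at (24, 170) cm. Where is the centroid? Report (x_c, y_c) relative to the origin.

x_c = 46.90 cm, y_c = 95.00 cm

web: A = 24 × 190 = 4560.00, centroid at (12.00, 95.00).
bottom flange: A = 115 × 20 = 2300.00, centroid at (81.50, 10.00).
top flange: A = 115 × 20 = 2300.00, centroid at (81.50, 180.00).
ΣA = 9160.00 cm²
ΣAx_c = (4560.00)(12.00) + (2300.00)(81.50) + (2300.00)(81.50) = 429620.00 cm³
ΣAy_c = (4560.00)(95.00) + (2300.00)(10.00) + (2300.00)(180.00) = 870200.00 cm³
x_c = 429620.00 / 9160.00 = 46.90 cm
y_c = 870200.00 / 9160.00 = 95.00 cm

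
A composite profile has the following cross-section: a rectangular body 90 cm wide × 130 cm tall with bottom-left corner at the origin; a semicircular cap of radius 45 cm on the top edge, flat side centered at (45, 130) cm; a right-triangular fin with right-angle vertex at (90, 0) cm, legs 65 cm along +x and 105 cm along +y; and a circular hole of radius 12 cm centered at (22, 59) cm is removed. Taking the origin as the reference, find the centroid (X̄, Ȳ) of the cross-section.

rectangular body: A = 90 × 130 = 11700.00, centroid at (45.00, 65.00).
semicircular top: A = ½π·45² = 3180.86, centroid at (45.00, 149.10).
triangular fin: A = ½·65·105 = 3412.50, centroid at (111.67, 35.00).
hole: A = −π·12² = -452.39, centroid at (22.00, 59.00).
ΣA = 17840.97 cm²
ΣAX̄ = (11700.00)(45.00) + (3180.86)(45.00) + (3412.50)(111.67) + (-452.39)(22.00) = 1040748.75 cm³
ΣAȲ = (11700.00)(65.00) + (3180.86)(149.10) + (3412.50)(35.00) + (-452.39)(59.00) = 1327508.66 cm³
X̄ = 1040748.75 / 17840.97 = 58.33 cm
Ȳ = 1327508.66 / 17840.97 = 74.41 cm

X̄ = 58.33 cm, Ȳ = 74.41 cm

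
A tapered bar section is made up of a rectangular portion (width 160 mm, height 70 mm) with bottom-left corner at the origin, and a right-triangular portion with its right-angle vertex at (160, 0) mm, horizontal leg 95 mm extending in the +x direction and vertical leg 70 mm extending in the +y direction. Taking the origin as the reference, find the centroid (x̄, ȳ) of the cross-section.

Part | A | x̄ᵢ | ȳᵢ | A·x̄ᵢ | A·ȳᵢ
rectangular portion | 11200.00 | 80.00 | 35.00 | 896000.00 | 392000.00
triangular portion | 3325.00 | 191.67 | 23.33 | 637291.67 | 77583.33
Σ | 14525.00 |  |  | 1533291.67 | 469583.33
x̄ = 1533291.67 / 14525.00 = 105.56 mm
ȳ = 469583.33 / 14525.00 = 32.33 mm

x̄ = 105.56 mm, ȳ = 32.33 mm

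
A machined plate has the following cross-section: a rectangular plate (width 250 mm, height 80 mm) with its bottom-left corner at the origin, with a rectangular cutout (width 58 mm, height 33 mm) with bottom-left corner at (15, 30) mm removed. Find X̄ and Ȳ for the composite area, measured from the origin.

Part | A | x̄ᵢ | ȳᵢ | A·x̄ᵢ | A·ȳᵢ
plate | 20000.00 | 125.00 | 40.00 | 2500000.00 | 800000.00
hole | -1914.00 | 44.00 | 46.50 | -84216.00 | -89001.00
Σ | 18086.00 |  |  | 2415784.00 | 710999.00
X̄ = 2415784.00 / 18086.00 = 133.57 mm
Ȳ = 710999.00 / 18086.00 = 39.31 mm

X̄ = 133.57 mm, Ȳ = 39.31 mm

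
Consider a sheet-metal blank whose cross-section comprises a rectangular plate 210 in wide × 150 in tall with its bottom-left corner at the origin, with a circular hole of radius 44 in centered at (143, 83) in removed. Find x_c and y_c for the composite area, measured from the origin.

plate: A = 210 × 150 = 31500.00, centroid at (105.00, 75.00).
hole: A = −π·44² = -6082.12, centroid at (143.00, 83.00).
ΣA = 25417.88 in², ΣAx_c = 2437756.36 in³, ΣAy_c = 1857683.76 in³.
x_c = 2437756.36/25417.88 = 95.91 in; y_c = 1857683.76/25417.88 = 73.09 in.

x_c = 95.91 in, y_c = 73.09 in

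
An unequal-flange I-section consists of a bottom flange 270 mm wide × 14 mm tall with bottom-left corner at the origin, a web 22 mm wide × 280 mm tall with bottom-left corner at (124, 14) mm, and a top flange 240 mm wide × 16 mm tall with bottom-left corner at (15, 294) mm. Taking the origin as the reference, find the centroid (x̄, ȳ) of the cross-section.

x̄ = 135.00 mm, ȳ = 154.92 mm

Part | A | x̄ᵢ | ȳᵢ | A·x̄ᵢ | A·ȳᵢ
bottom flange | 3780.00 | 135.00 | 7.00 | 510300.00 | 26460.00
web | 6160.00 | 135.00 | 154.00 | 831600.00 | 948640.00
top flange | 3840.00 | 135.00 | 302.00 | 518400.00 | 1159680.00
Σ | 13780.00 |  |  | 1860300.00 | 2134780.00
x̄ = 1860300.00 / 13780.00 = 135.00 mm
ȳ = 2134780.00 / 13780.00 = 154.92 mm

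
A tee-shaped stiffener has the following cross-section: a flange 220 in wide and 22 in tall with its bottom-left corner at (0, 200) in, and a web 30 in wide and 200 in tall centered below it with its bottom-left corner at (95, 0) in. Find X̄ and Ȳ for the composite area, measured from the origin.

web: A = 30 × 200 = 6000.00, centroid at (110.00, 100.00).
flange: A = 220 × 22 = 4840.00, centroid at (110.00, 211.00).
ΣA = 10840.00 in²
ΣAX̄ = (6000.00)(110.00) + (4840.00)(110.00) = 1192400.00 in³
ΣAȲ = (6000.00)(100.00) + (4840.00)(211.00) = 1621240.00 in³
X̄ = 1192400.00 / 10840.00 = 110.00 in
Ȳ = 1621240.00 / 10840.00 = 149.56 in

X̄ = 110.00 in, Ȳ = 149.56 in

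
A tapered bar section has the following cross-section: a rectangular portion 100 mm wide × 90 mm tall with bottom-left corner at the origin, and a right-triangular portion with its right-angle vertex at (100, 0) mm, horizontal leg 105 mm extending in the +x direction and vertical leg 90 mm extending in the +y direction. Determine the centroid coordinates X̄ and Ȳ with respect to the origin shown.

X̄ = 79.26 mm, Ȳ = 39.84 mm

rectangular portion: A = 100 × 90 = 9000.00, centroid at (50.00, 45.00).
triangular portion: A = ½·105·90 = 4725.00, centroid at (135.00, 30.00).
ΣA = 13725.00 mm², ΣAX̄ = 1087875.00 mm³, ΣAȲ = 546750.00 mm³.
X̄ = 1087875.00/13725.00 = 79.26 mm; Ȳ = 546750.00/13725.00 = 39.84 mm.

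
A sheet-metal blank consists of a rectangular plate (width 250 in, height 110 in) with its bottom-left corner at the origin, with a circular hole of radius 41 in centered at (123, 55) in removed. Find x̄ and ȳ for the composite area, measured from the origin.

plate: A = 250 × 110 = 27500.00, centroid at (125.00, 55.00).
hole: A = −π·41² = -5281.02, centroid at (123.00, 55.00).
ΣA = 22218.98 in², ΣAx̄ = 2787934.88 in³, ΣAȳ = 1222044.05 in³.
x̄ = 2787934.88/22218.98 = 125.48 in; ȳ = 1222044.05/22218.98 = 55.00 in.

x̄ = 125.48 in, ȳ = 55.00 in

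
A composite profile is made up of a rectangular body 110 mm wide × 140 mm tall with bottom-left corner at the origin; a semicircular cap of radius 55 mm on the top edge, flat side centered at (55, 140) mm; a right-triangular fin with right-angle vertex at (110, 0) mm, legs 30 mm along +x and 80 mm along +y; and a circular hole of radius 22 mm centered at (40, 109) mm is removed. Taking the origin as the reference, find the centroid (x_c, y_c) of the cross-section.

Part | A | x̄ᵢ | ȳᵢ | A·x̄ᵢ | A·ȳᵢ
rectangular body | 15400.00 | 55.00 | 70.00 | 847000.00 | 1078000.00
semicircular top | 4751.66 | 55.00 | 163.34 | 261341.24 | 776148.91
triangular fin | 1200.00 | 120.00 | 26.67 | 144000.00 | 32000.00
hole | -1520.53 | 40.00 | 109.00 | -60821.23 | -165737.86
Σ | 19831.13 |  |  | 1191520.01 | 1720411.05
x_c = 1191520.01 / 19831.13 = 60.08 mm
y_c = 1720411.05 / 19831.13 = 86.75 mm

x_c = 60.08 mm, y_c = 86.75 mm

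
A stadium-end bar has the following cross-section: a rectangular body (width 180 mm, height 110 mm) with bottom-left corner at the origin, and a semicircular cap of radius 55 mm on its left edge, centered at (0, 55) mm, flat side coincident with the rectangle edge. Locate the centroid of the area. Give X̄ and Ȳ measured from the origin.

X̄ = 68.06 mm, Ȳ = 55.00 mm

rectangular body: A = 180 × 110 = 19800.00, centroid at (90.00, 55.00).
semicircular end: A = ½π·55² = 4751.66, centroid at (-23.34, 55.00).
ΣA = 24551.66 mm²
ΣAX̄ = (19800.00)(90.00) + (4751.66)(-23.34) = 1671083.33 mm³
ΣAȲ = (19800.00)(55.00) + (4751.66)(55.00) = 1350341.24 mm³
X̄ = 1671083.33 / 24551.66 = 68.06 mm
Ȳ = 1350341.24 / 24551.66 = 55.00 mm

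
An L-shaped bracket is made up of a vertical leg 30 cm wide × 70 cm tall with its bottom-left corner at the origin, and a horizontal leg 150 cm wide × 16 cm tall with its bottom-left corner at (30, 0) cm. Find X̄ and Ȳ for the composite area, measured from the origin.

vertical leg: A = 30 × 70 = 2100.00, centroid at (15.00, 35.00).
horizontal leg: A = 150 × 16 = 2400.00, centroid at (105.00, 8.00).
ΣA = 4500.00 cm², ΣAX̄ = 283500.00 cm³, ΣAȲ = 92700.00 cm³.
X̄ = 283500.00/4500.00 = 63.00 cm; Ȳ = 92700.00/4500.00 = 20.60 cm.

X̄ = 63.00 cm, Ȳ = 20.60 cm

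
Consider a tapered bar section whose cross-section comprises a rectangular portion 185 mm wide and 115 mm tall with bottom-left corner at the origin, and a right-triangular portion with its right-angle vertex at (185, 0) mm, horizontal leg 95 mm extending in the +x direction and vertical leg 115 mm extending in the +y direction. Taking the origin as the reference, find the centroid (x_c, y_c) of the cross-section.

rectangular portion: A = 185 × 115 = 21275.00, centroid at (92.50, 57.50).
triangular portion: A = ½·95·115 = 5462.50, centroid at (216.67, 38.33).
ΣA = 26737.50 mm², ΣAx_c = 3151479.17 mm³, ΣAy_c = 1432708.33 mm³.
x_c = 3151479.17/26737.50 = 117.87 mm; y_c = 1432708.33/26737.50 = 53.58 mm.

x_c = 117.87 mm, y_c = 53.58 mm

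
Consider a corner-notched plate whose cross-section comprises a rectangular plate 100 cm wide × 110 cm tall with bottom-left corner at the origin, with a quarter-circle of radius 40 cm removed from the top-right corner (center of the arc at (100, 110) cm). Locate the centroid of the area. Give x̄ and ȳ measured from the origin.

plate: A = 100 × 110 = 11000.00, centroid at (50.00, 55.00).
removed quarter-circle: A = −¼π·40² = -1256.64, centroid at (83.02, 93.02).
ΣA = 9743.36 cm²
ΣAx̄ = (11000.00)(50.00) + (-1256.64)(83.02) = 445669.63 cm³
ΣAȳ = (11000.00)(55.00) + (-1256.64)(93.02) = 488103.26 cm³
x̄ = 445669.63 / 9743.36 = 45.74 cm
ȳ = 488103.26 / 9743.36 = 50.10 cm

x̄ = 45.74 cm, ȳ = 50.10 cm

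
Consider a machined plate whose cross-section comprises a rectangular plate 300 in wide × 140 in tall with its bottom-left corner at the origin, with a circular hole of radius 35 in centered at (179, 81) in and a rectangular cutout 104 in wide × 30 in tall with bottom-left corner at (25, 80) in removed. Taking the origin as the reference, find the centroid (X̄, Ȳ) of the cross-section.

plate: A = 300 × 140 = 42000.00, centroid at (150.00, 70.00).
hole 1: A = −π·35² = -3848.45, centroid at (179.00, 81.00).
hole 2: A = −(104 × 30) = -3120.00, centroid at (77.00, 95.00).
ΣA = 35031.55 in²
ΣAX̄ = (42000.00)(150.00) + (-3848.45)(179.00) + (-3120.00)(77.00) = 5370887.27 in³
ΣAȲ = (42000.00)(70.00) + (-3848.45)(81.00) + (-3120.00)(95.00) = 2331875.47 in³
X̄ = 5370887.27 / 35031.55 = 153.32 in
Ȳ = 2331875.47 / 35031.55 = 66.57 in

X̄ = 153.32 in, Ȳ = 66.57 in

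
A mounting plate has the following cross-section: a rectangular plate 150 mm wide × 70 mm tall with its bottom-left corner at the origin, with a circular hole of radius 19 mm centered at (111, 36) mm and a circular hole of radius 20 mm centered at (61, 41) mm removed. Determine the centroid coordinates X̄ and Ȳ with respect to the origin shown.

X̄ = 72.13 mm, Ȳ = 33.93 mm

Part | A | x̄ᵢ | ȳᵢ | A·x̄ᵢ | A·ȳᵢ
plate | 10500.00 | 75.00 | 35.00 | 787500.00 | 367500.00
hole 1 | -1134.11 | 111.00 | 36.00 | -125886.76 | -40828.14
hole 2 | -1256.64 | 61.00 | 41.00 | -76654.86 | -51522.12
Σ | 8109.25 |  |  | 584958.38 | 275149.74
X̄ = 584958.38 / 8109.25 = 72.13 mm
Ȳ = 275149.74 / 8109.25 = 33.93 mm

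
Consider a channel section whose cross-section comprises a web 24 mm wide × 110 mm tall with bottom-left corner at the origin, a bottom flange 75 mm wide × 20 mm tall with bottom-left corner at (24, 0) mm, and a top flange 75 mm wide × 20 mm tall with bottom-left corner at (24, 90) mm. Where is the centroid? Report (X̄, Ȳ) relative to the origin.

X̄ = 38.33 mm, Ȳ = 55.00 mm

web: A = 24 × 110 = 2640.00, centroid at (12.00, 55.00).
bottom flange: A = 75 × 20 = 1500.00, centroid at (61.50, 10.00).
top flange: A = 75 × 20 = 1500.00, centroid at (61.50, 100.00).
ΣA = 5640.00 mm², ΣAX̄ = 216180.00 mm³, ΣAȲ = 310200.00 mm³.
X̄ = 216180.00/5640.00 = 38.33 mm; Ȳ = 310200.00/5640.00 = 55.00 mm.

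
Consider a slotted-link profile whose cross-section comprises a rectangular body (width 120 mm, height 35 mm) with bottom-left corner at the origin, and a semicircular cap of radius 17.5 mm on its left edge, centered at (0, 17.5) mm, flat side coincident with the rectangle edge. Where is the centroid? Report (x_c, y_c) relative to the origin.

x_c = 53.07 mm, y_c = 17.50 mm

Part | A | x̄ᵢ | ȳᵢ | A·x̄ᵢ | A·ȳᵢ
rectangular body | 4200.00 | 60.00 | 17.50 | 252000.00 | 73500.00
semicircular end | 481.06 | -7.43 | 17.50 | -3572.92 | 8418.49
Σ | 4681.06 |  |  | 248427.08 | 81918.49
x_c = 248427.08 / 4681.06 = 53.07 mm
y_c = 81918.49 / 4681.06 = 17.50 mm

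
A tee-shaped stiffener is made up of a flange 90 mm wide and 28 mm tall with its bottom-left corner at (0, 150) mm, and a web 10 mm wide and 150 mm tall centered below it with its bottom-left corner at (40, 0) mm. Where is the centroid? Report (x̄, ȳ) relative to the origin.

web: A = 10 × 150 = 1500.00, centroid at (45.00, 75.00).
flange: A = 90 × 28 = 2520.00, centroid at (45.00, 164.00).
ΣA = 4020.00 mm², ΣAx̄ = 180900.00 mm³, ΣAȳ = 525780.00 mm³.
x̄ = 180900.00/4020.00 = 45.00 mm; ȳ = 525780.00/4020.00 = 130.79 mm.

x̄ = 45.00 mm, ȳ = 130.79 mm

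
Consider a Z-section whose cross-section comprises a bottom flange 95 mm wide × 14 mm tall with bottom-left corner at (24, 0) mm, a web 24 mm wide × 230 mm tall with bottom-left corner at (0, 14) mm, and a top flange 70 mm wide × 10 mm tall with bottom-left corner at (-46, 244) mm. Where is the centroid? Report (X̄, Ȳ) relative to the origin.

bottom flange: A = 95 × 14 = 1330.00, centroid at (71.50, 7.00).
web: A = 24 × 230 = 5520.00, centroid at (12.00, 129.00).
top flange: A = 70 × 10 = 700.00, centroid at (-11.00, 249.00).
ΣA = 7550.00 mm², ΣAX̄ = 153635.00 mm³, ΣAȲ = 895690.00 mm³.
X̄ = 153635.00/7550.00 = 20.35 mm; Ȳ = 895690.00/7550.00 = 118.63 mm.

X̄ = 20.35 mm, Ȳ = 118.63 mm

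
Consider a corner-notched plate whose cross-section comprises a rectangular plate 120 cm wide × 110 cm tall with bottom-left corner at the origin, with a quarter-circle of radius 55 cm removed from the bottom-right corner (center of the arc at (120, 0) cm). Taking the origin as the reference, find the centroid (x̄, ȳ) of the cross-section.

Part | A | x̄ᵢ | ȳᵢ | A·x̄ᵢ | A·ȳᵢ
plate | 13200.00 | 60.00 | 55.00 | 792000.00 | 726000.00
removed quarter-circle | -2375.83 | 96.66 | 23.34 | -229641.20 | -55458.33
Σ | 10824.17 |  |  | 562358.80 | 670541.67
x̄ = 562358.80 / 10824.17 = 51.95 cm
ȳ = 670541.67 / 10824.17 = 61.95 cm

x̄ = 51.95 cm, ȳ = 61.95 cm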